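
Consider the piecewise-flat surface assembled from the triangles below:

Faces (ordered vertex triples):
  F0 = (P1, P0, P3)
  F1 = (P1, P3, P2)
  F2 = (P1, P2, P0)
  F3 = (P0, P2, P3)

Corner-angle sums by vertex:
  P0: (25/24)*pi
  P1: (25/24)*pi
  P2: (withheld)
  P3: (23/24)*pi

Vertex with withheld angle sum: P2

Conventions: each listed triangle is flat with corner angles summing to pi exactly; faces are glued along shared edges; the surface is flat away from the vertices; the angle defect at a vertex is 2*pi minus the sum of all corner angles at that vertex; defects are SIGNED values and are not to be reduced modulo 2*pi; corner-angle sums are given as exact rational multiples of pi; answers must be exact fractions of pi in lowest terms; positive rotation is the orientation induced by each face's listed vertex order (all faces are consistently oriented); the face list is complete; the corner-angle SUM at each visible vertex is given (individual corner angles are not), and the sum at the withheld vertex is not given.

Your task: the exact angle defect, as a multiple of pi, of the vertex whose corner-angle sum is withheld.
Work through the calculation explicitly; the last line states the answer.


V = 4, E = 6, F = 4; chi = V - E + F = 2
Gauss-Bonnet: total defect = 2*pi*chi = 4*pi; visible defects sum to (71/24)*pi

Answer: defect(P2) = (25/24)*pi


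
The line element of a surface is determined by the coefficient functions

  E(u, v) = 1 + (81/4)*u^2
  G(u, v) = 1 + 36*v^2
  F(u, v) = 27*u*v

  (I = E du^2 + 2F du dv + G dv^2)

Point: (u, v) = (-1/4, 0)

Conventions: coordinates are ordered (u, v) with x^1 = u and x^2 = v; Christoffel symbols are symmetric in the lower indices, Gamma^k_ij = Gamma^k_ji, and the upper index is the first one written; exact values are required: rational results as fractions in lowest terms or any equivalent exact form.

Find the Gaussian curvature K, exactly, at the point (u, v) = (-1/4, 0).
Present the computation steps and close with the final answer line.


E = 145/64, F = 0, G = 1, EG - F^2 = 145/64 at the point
E_u = -81/8, E_v = 0, F_u = 0, F_v = -27/4, G_u = 0, G_v = 0
E_vv = 0, F_uv = 27, G_uu = 0
Compute both Brioschi determinants and normalise by (EG - F^2)^2.
M1 = [[-E_vv/2 + F_uv - G_uu/2, E_u/2, F_u - E_v/2], [F_v - G_u/2, E, F], [G_v/2, F, G]] = [[27, -81/16, 0], [-27/4, 145/64, 0], [0, 0, 1]]; det M1 = 27
M2 = [[0, E_v/2, G_u/2], [E_v/2, E, F], [G_u/2, F, G]] = [[0, 0, 0], [0, 145/64, 0], [0, 0, 1]]; det M2 = 0
det M1 - det M2 = 27; K = 27 / (145/64)^2 = 110592/21025

Answer: K = 110592/21025


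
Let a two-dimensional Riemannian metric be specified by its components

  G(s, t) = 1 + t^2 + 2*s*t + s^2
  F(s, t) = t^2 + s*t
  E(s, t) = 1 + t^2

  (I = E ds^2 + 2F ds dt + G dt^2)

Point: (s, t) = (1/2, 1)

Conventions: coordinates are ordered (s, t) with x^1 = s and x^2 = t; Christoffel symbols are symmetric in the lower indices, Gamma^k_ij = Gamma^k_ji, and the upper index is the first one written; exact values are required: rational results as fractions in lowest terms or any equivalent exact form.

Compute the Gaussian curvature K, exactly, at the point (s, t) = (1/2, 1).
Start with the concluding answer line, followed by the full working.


Answer: K = -16/289

E = 2, F = 3/2, G = 13/4, EG - F^2 = 17/4 at the point
E_s = 0, E_t = 2, F_s = 1, F_t = 5/2, G_s = 3, G_t = 3
E_tt = 2, F_st = 1, G_ss = 2
Brioschi: K = (det M1 - det M2) / (EG - F^2)^2 with the standard first/second-derivative matrices M1, M2.
M1 = [[-E_tt/2 + F_st - G_ss/2, E_s/2, F_s - E_t/2], [F_t - G_s/2, E, F], [G_t/2, F, G]] = [[-1, 0, 0], [1, 2, 3/2], [3/2, 3/2, 13/4]]; det M1 = -17/4
M2 = [[0, E_t/2, G_s/2], [E_t/2, E, F], [G_s/2, F, G]] = [[0, 1, 3/2], [1, 2, 3/2], [3/2, 3/2, 13/4]]; det M2 = -13/4
det M1 - det M2 = -1; K = -1 / (17/4)^2 = -16/289


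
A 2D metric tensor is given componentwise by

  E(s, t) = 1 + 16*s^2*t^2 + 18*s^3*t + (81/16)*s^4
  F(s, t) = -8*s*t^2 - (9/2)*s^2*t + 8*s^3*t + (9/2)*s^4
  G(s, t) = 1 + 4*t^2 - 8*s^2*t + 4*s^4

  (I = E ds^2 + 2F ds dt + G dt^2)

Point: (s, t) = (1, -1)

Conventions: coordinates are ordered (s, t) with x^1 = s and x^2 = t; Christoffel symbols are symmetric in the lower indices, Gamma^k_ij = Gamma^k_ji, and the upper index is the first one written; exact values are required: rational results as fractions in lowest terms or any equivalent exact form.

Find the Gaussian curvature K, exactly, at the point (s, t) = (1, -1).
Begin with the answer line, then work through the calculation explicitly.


Answer: K = -4352/103041

E = 65/16, F = -7, G = 17, EG - F^2 = 321/16 at the point
E_s = -7/4, E_t = -14, F_s = -5, F_t = 39/2, G_s = 32, G_t = -16
E_tt = 32, F_st = 31, G_ss = 64
Using the Brioschi determinant formula for K from the metric derivatives:
M1 = [[-E_tt/2 + F_st - G_ss/2, E_s/2, F_s - E_t/2], [F_t - G_s/2, E, F], [G_t/2, F, G]] = [[-17, -7/8, 2], [7/2, 65/16, -7], [-8, -7, 17]]; det M1 = -322
M2 = [[0, E_t/2, G_s/2], [E_t/2, E, F], [G_s/2, F, G]] = [[0, -7, 16], [-7, 65/16, -7], [16, -7, 17]]; det M2 = -305
det M1 - det M2 = -17; K = -17 / (321/16)^2 = -4352/103041


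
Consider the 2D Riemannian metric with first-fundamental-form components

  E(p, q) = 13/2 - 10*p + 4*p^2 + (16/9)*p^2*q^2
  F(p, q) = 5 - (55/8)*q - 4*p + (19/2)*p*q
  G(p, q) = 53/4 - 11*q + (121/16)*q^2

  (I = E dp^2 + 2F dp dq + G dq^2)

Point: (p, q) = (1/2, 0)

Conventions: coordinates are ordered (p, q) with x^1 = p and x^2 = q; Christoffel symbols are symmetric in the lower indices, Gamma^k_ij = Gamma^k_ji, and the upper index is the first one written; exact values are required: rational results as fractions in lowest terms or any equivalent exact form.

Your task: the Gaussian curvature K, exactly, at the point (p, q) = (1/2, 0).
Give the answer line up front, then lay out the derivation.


Answer: K = 88702/335241

E = 5/2, F = 3, G = 53/4, EG - F^2 = 193/8 at the point
E_p = -6, E_q = 0, F_p = -4, F_q = -17/8, G_p = 0, G_q = -11
E_qq = 8/9, F_pq = 19/2, G_pp = 0
The intrinsic route: Brioschi's K = (det M1 - det M2)/(EG - F^2)^2.
M1 = [[-E_qq/2 + F_pq - G_pp/2, E_p/2, F_p - E_q/2], [F_q - G_p/2, E, F], [G_q/2, F, G]] = [[163/18, -3, -4], [-17/8, 5/2, 3], [-11/2, 3, 53/4]]; det M1 = 44351/288
M2 = [[0, E_q/2, G_p/2], [E_q/2, E, F], [G_p/2, F, G]] = [[0, 0, 0], [0, 5/2, 3], [0, 3, 53/4]]; det M2 = 0
det M1 - det M2 = 44351/288; K = 44351/288 / (193/8)^2 = 88702/335241


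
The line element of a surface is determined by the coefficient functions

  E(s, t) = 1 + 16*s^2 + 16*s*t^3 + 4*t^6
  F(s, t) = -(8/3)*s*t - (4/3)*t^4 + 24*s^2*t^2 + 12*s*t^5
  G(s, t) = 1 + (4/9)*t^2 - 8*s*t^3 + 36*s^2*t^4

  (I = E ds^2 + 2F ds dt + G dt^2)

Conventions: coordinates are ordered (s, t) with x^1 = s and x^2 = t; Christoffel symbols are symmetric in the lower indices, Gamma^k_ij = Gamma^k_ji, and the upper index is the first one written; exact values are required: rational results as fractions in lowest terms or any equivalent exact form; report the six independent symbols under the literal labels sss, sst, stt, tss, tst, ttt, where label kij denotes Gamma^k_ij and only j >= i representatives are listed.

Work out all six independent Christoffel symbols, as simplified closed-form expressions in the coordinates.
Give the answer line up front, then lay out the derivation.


Answer: Gamma_sss = (144*s + 72*t^3)/(324*s^2*t^4 + 144*s^2 + 72*s*t^3 + 36*t^6 + 4*t^2 + 9), Gamma_sst = (216*s*t^2 + 108*t^5)/(324*s^2*t^4 + 144*s^2 + 72*s*t^3 + 36*t^6 + 4*t^2 + 9), Gamma_stt = (432*s^2*t + 216*s*t^4 - 24*s - 12*t^3)/(324*s^2*t^4 + 144*s^2 + 72*s*t^3 + 36*t^6 + 4*t^2 + 9), Gamma_tss = (216*s*t^2 - 24*t)/(324*s^2*t^4 + 144*s^2 + 72*s*t^3 + 36*t^6 + 4*t^2 + 9), Gamma_tst = (324*s*t^4 - 36*t^3)/(324*s^2*t^4 + 144*s^2 + 72*s*t^3 + 36*t^6 + 4*t^2 + 9), Gamma_ttt = (648*s^2*t^3 - 108*s*t^2 + 4*t)/(324*s^2*t^4 + 144*s^2 + 72*s*t^3 + 36*t^6 + 4*t^2 + 9)

E = 1 + 16*s^2 + 16*s*t^3 + 4*t^6; F = -(8/3)*s*t - (4/3)*t^4 + 24*s^2*t^2 + 12*s*t^5; G = 1 + (4/9)*t^2 - 8*s*t^3 + 36*s^2*t^4
Gamma^k_ij = (1/2) g^{kl} (d_i g_jl + d_j g_il - d_l g_ij), with g^inv = (1/(EG-F^2)) [[G, -F], [-F, E]]
first partials: E_s = 32*s + 16*t^3, E_t = 48*s*t^2 + 24*t^5, F_s = -(8/3)*t + 48*s*t^2 + 12*t^5, F_t = -(8/3)*s - (16/3)*t^3 + 48*s^2*t + 60*s*t^4, G_s = -8*t^3 + 72*s*t^4, G_t = (8/9)*t - 24*s*t^2 + 144*s^2*t^3
D = EG - F^2 = 1 + (4/9)*t^2 + 16*s^2 + 8*s*t^3 + 4*t^6 + 36*s^2*t^4
expanded: Gamma^s_ss = (G E_s - 2F F_s + F E_t)/(2D), Gamma^s_st = (G E_t - F G_s)/(2D), Gamma^s_tt = (2G F_t - G G_s - F G_t)/(2D), Gamma^t_ss = (2E F_s - E E_t - F E_s)/(2D), Gamma^t_st = (E G_s - F E_t)/(2D), Gamma^t_tt = (E G_t - 2F F_t + F G_s)/(2D); substitute and cancel common factors


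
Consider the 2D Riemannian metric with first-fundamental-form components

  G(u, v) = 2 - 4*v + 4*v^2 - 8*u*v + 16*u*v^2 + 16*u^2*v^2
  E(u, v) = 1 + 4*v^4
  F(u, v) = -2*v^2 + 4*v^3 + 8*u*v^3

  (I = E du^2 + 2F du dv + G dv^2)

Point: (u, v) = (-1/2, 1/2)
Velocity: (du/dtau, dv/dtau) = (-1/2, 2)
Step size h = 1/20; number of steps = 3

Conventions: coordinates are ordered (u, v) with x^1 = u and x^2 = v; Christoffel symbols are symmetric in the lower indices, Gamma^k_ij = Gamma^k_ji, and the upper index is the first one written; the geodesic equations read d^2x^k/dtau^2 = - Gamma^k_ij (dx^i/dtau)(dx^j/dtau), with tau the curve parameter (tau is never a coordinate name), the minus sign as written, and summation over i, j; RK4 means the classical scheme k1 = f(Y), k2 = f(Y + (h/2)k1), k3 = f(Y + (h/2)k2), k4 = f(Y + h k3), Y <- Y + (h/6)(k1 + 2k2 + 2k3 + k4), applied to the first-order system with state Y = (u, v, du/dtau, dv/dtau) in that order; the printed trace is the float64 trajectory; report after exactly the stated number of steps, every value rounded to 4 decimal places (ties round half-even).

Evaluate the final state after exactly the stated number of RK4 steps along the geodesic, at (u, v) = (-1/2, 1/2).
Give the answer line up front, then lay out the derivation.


Answer: u = -0.5620, v = 0.7805, du/dtau = -0.3157, dv/dtau = 1.7536

f(Y) = (du/dtau, dv/dtau, -Gamma^u_ij Y'^i Y'^j, -Gamma^v_ij Y'^i Y'^j) with the Gammas evaluated at the stage position; h = 0.050000; intermediate values shown to 6 dp
step 0: u = -0.5000, v = 0.5000, du/dtau = -0.5000, dv/dtau = 2.0000
step 1:
  k1: at (u, v) = (-0.500000, 0.500000), (du/dtau, dv/dtau) = (-0.500000, 2.000000); Gamma_uuu = 0.000000, Gamma_uuv = 0.444444, Gamma_uvv = 0.000000, Gamma_vuu = 0.000000, Gamma_vuv = -0.888889, Gamma_vvv = 0.000000; k1 = (-0.500000, 2.000000, 0.888889, -1.777778)
  k2: at (u, v) = (-0.512500, 0.550000), (du/dtau, dv/dtau) = (-0.477778, 1.955556); Gamma_uuu = 0.000000, Gamma_uuv = 0.549595, Gamma_uvv = -0.012491, Gamma_vuu = 0.000000, Gamma_vuv = -0.933404, Gamma_vvv = 0.021214; k2 = (-0.477778, 1.955556, 1.074764, -1.825323)
  k3: at (u, v) = (-0.511944, 0.548889), (du/dtau, dv/dtau) = (-0.473131, 1.954367); Gamma_uuu = 0.000000, Gamma_uuv = 0.547530, Gamma_uvv = -0.011915, Gamma_vuu = 0.000000, Gamma_vuv = -0.932506, Gamma_vvv = 0.020292; k3 = (-0.473131, 1.954367, 1.058080, -1.802031)
  k4: at (u, v) = (-0.523657, 0.597718), (du/dtau, dv/dtau) = (-0.447096, 1.909898); Gamma_uuu = 0.000000, Gamma_uuv = 0.650339, Gamma_uvv = -0.025739, Gamma_vuu = 0.000000, Gamma_vuv = -0.961636, Gamma_vvv = 0.038060; k4 = (-0.447096, 1.909898, 1.204548, -1.781128)
  Y <- Y + (h/6)(k1 + 2k2 + 2k3 + k4): u = -0.5237, v = 0.5977, du/dtau = -0.4470, dv/dtau = 1.9099
step 2:
  k1: at (u, v) = (-0.523741, 0.597748), (du/dtau, dv/dtau) = (-0.447007, 1.909887); Gamma_uuu = 0.000000, Gamma_uuv = 0.650303, Gamma_uvv = -0.025828, Gamma_vuu = 0.000000, Gamma_vuv = -0.961675, Gamma_vvv = 0.038195; k1 = (-0.447007, 1.909887, 1.204584, -1.781350)
  k2: at (u, v) = (-0.534916, 0.645495), (du/dtau, dv/dtau) = (-0.416893, 1.865353); Gamma_uuu = 0.000000, Gamma_uuv = 0.746352, Gamma_uvv = -0.040372, Gamma_vuu = 0.000000, Gamma_vuv = -0.976372, Gamma_vvv = 0.052814; k2 = (-0.416893, 1.865353, 1.301280, -1.702324)
  k3: at (u, v) = (-0.534163, 0.644382), (du/dtau, dv/dtau) = (-0.414475, 1.867328); Gamma_uuu = 0.000000, Gamma_uuv = 0.744912, Gamma_uvv = -0.039493, Gamma_vuu = 0.000000, Gamma_vuv = -0.975978, Gamma_vvv = 0.051744; k3 = (-0.414475, 1.867328, 1.290775, -1.691164)
  k4: at (u, v) = (-0.544465, 0.691114), (du/dtau, dv/dtau) = (-0.382469, 1.825328); Gamma_uuu = 0.000000, Gamma_uuv = 0.832147, Gamma_uvv = -0.053538, Gamma_vuu = 0.000000, Gamma_vuv = -0.978182, Gamma_vvv = 0.062934; k4 = (-0.382469, 1.825328, 1.340276, -1.575482)
  Y <- Y + (h/6)(k1 + 2k2 + 2k3 + k4): u = -0.5445, v = 0.6911, du/dtau = -0.3826, dv/dtau = 1.8254
step 3:
  k1: at (u, v) = (-0.544509, 0.691086), (du/dtau, dv/dtau) = (-0.382599, 1.825355); Gamma_uuu = 0.000000, Gamma_uuv = 0.832014, Gamma_uvv = -0.053586, Gamma_vuu = 0.000000, Gamma_vuv = -0.978209, Gamma_vvv = 0.063002; k1 = (-0.382599, 1.825355, 1.340667, -1.576238)
  k2: at (u, v) = (-0.554074, 0.736720), (du/dtau, dv/dtau) = (-0.349083, 1.785949); Gamma_uuu = 0.000000, Gamma_uuv = 0.908144, Gamma_uvv = -0.066657, Gamma_vuu = 0.000000, Gamma_vuv = -0.969917, Gamma_vvv = 0.071191; k2 = (-0.349083, 1.785949, 1.344962, -1.436448)
  k3: at (u, v) = (-0.553236, 0.735735), (du/dtau, dv/dtau) = (-0.348975, 1.789444); Gamma_uuu = 0.000000, Gamma_uuv = 0.907726, Gamma_uvv = -0.065681, Gamma_vuu = 0.000000, Gamma_vuv = -0.969822, Gamma_vvv = 0.070175; k3 = (-0.348975, 1.789444, 1.344016, -1.435959)
  k4: at (u, v) = (-0.561958, 0.780558), (du/dtau, dv/dtau) = (-0.315398, 1.753557); Gamma_uuu = 0.000000, Gamma_uuv = 0.973245, Gamma_uvv = -0.077253, Gamma_vuu = 0.000000, Gamma_vuv = -0.953202, Gamma_vvv = 0.075662; k4 = (-0.315398, 1.753557, 1.314093, -1.287031)
  Y <- Y + (h/6)(k1 + 2k2 + 2k3 + k4): u = -0.5620, v = 0.7805, du/dtau = -0.3157, dv/dtau = 1.7536


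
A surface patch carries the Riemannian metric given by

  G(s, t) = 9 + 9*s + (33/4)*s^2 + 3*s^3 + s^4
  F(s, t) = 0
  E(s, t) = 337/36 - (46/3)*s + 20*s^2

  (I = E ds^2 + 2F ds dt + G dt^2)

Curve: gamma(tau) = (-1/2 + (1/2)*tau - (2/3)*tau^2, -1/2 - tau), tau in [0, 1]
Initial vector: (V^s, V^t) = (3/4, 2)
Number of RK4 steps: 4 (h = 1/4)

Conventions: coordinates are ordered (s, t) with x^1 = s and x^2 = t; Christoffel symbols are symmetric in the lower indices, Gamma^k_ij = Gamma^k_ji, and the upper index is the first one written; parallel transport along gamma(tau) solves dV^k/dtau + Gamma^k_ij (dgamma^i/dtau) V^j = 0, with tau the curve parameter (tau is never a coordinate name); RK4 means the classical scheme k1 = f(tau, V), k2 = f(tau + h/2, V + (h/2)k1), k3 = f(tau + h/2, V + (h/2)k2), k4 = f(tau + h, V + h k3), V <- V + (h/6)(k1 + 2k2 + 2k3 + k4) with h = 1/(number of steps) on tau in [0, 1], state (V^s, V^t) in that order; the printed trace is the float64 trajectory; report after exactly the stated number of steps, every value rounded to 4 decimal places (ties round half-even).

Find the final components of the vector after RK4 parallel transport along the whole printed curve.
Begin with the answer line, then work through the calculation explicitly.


Answer: V^s = 0.5398, V^t = 2.2066

gamma'(tau) = (1/2 - (4/3)*tau, -1); f(tau, V)^k = -Gamma^k_ij(gamma(tau)) gamma'^i(tau) V^j; h = 1/4; intermediate values shown to 6 dp
curve data and Christoffel symbols at the stage parameters:
  tau = 0.000000: gamma = (-0.500000, -0.500000), gamma' = (0.500000, -1.000000); Gamma_sss = -0.802018, Gamma_sst = 0.000000, Gamma_stt = -0.056747, Gamma_tss = 0.000000, Gamma_tst = 0.200000, Gamma_ttt = 0.000000
  tau = 0.125000: gamma = (-0.447917, -0.625000), gamma' = (0.333333, -1.000000); Gamma_sss = -0.821322, Gamma_sst = 0.000000, Gamma_stt = -0.075477, Gamma_tss = 0.000000, Gamma_tst = 0.238919, Gamma_ttt = 0.000000
  tau = 0.250000: gamma = (-0.416667, -0.750000), gamma' = (0.166667, -1.000000); Gamma_sss = -0.832370, Gamma_sst = 0.000000, Gamma_stt = -0.088391, Gamma_tss = 0.000000, Gamma_tst = 0.261580, Gamma_ttt = 0.000000
  tau = 0.375000: gamma = (-0.406250, -0.875000), gamma' = (0.000000, -1.000000); Gamma_sss = -0.835933, Gamma_sst = 0.000000, Gamma_stt = -0.093008, Gamma_tss = 0.000000, Gamma_tst = 0.269010, Gamma_ttt = 0.000000
  tau = 0.500000: gamma = (-0.416667, -1.000000), gamma' = (-0.166667, -1.000000); Gamma_sss = -0.832370, Gamma_sst = 0.000000, Gamma_stt = -0.088391, Gamma_tss = 0.000000, Gamma_tst = 0.261580, Gamma_ttt = 0.000000
  tau = 0.625000: gamma = (-0.447917, -1.125000), gamma' = (-0.333333, -1.000000); Gamma_sss = -0.821322, Gamma_sst = 0.000000, Gamma_stt = -0.075477, Gamma_tss = 0.000000, Gamma_tst = 0.238919, Gamma_ttt = 0.000000
  tau = 0.750000: gamma = (-0.500000, -1.250000), gamma' = (-0.500000, -1.000000); Gamma_sss = -0.802018, Gamma_sst = 0.000000, Gamma_stt = -0.056747, Gamma_tss = 0.000000, Gamma_tst = 0.200000, Gamma_ttt = 0.000000
  tau = 0.875000: gamma = (-0.572917, -1.375000), gamma' = (-0.666667, -1.000000); Gamma_sss = -0.773962, Gamma_sst = 0.000000, Gamma_stt = -0.035385, Gamma_tss = 0.000000, Gamma_tst = 0.143454, Gamma_ttt = 0.000000
  tau = 1.000000: gamma = (-0.666667, -1.500000), gamma' = (-0.833333, -1.000000); Gamma_sss = -0.737561, Gamma_sst = 0.000000, Gamma_stt = -0.014309, Gamma_tss = 0.000000, Gamma_tst = 0.068182, Gamma_ttt = 0.000000
step 0: V^s = 0.7500, V^t = 2.0000
step 1: k1 = (0.187264, -0.050000), k2 = (0.061257, 0.026000), k3 = (0.056227, 0.021480), k4 = (-0.071261, 0.112435); V <- V + (h/6)(k1 + 2k2 + 2k3 + k4): V^s = 0.7646, V^t = 2.0066
step 2: k1 = (-0.071287, 0.112531), k2 = (-0.187934, 0.203295), k3 = (-0.188989, 0.199372), k4 = (-0.281288, 0.277304); V <- V + (h/6)(k1 + 2k2 + 2k3 + k4): V^s = 0.7185, V^t = 2.0564
step 3: k1 = (-0.281443, 0.277602), k2 = (-0.344908, 0.329794), k3 = (-0.343229, 0.328418), k4 = (-0.375075, 0.340389); V <- V + (h/6)(k1 + 2k2 + 2k3 + k4): V^s = 0.6338, V^t = 2.1370
step 4: k1 = (-0.375434, 0.340460), k2 = (-0.379945, 0.292632), k3 = (-0.379443, 0.291979), k4 = (-0.362887, 0.162313); V <- V + (h/6)(k1 + 2k2 + 2k3 + k4): V^s = 0.5398, V^t = 2.2066


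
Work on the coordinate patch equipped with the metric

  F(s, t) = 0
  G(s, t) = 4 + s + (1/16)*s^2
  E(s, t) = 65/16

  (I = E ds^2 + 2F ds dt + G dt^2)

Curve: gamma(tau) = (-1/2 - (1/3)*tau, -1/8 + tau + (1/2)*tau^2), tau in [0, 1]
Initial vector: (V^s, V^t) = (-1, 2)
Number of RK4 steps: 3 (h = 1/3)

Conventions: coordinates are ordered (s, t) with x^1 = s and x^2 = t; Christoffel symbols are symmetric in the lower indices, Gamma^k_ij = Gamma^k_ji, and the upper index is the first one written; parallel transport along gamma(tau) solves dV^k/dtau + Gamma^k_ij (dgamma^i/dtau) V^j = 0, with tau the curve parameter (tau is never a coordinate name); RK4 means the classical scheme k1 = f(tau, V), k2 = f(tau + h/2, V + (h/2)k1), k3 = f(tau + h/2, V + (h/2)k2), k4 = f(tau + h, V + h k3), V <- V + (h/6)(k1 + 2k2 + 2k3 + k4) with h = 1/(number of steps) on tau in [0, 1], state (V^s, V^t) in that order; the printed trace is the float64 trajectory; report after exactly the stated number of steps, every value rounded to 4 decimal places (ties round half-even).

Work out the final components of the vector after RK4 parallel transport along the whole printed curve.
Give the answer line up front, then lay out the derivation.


Answer: V^s = -0.6386, V^t = 2.2650

gamma'(tau) = (-1/3, 1 + tau); f(tau, V)^k = -Gamma^k_ij(gamma(tau)) gamma'^i(tau) V^j; h = 1/3; intermediate values shown to 6 dp
curve data and Christoffel symbols at the stage parameters:
  tau = 0.000000: gamma = (-0.500000, -0.125000), gamma' = (-0.333333, 1.000000); Gamma_sss = 0.000000, Gamma_sst = 0.000000, Gamma_stt = -0.115385, Gamma_tss = 0.000000, Gamma_tst = 0.133333, Gamma_ttt = 0.000000
  tau = 0.166667: gamma = (-0.555556, 0.055556), gamma' = (-0.333333, 1.166667); Gamma_sss = 0.000000, Gamma_sst = 0.000000, Gamma_stt = -0.114530, Gamma_tss = 0.000000, Gamma_tst = 0.134328, Gamma_ttt = 0.000000
  tau = 0.333333: gamma = (-0.611111, 0.263889), gamma' = (-0.333333, 1.333333); Gamma_sss = 0.000000, Gamma_sst = 0.000000, Gamma_stt = -0.113675, Gamma_tss = 0.000000, Gamma_tst = 0.135338, Gamma_ttt = 0.000000
  tau = 0.500000: gamma = (-0.666667, 0.500000), gamma' = (-0.333333, 1.500000); Gamma_sss = 0.000000, Gamma_sst = 0.000000, Gamma_stt = -0.112821, Gamma_tss = 0.000000, Gamma_tst = 0.136364, Gamma_ttt = 0.000000
  tau = 0.666667: gamma = (-0.722222, 0.763889), gamma' = (-0.333333, 1.666667); Gamma_sss = 0.000000, Gamma_sst = 0.000000, Gamma_stt = -0.111966, Gamma_tss = 0.000000, Gamma_tst = 0.137405, Gamma_ttt = 0.000000
  tau = 0.833333: gamma = (-0.777778, 1.055556), gamma' = (-0.333333, 1.833333); Gamma_sss = 0.000000, Gamma_sst = 0.000000, Gamma_stt = -0.111111, Gamma_tss = 0.000000, Gamma_tst = 0.138462, Gamma_ttt = 0.000000
  tau = 1.000000: gamma = (-0.833333, 1.375000), gamma' = (-0.333333, 2.000000); Gamma_sss = 0.000000, Gamma_sst = 0.000000, Gamma_stt = -0.110256, Gamma_tss = 0.000000, Gamma_tst = 0.139535, Gamma_ttt = 0.000000
step 0: V^s = -1.0000, V^t = 2.0000
step 1: k1 = (0.230769, 0.222222), k2 = (0.272185, 0.241899), k3 = (0.272623, 0.240965), k4 = (0.315308, 0.257902); V <- V + (h/6)(k1 + 2k2 + 2k3 + k4): V^s = -0.9091, V^t = 2.0803
step 2: k1 = (0.315309, 0.257902), k2 = (0.359329, 0.271723), k3 = (0.359719, 0.270327), k4 = (0.405024, 0.280147); V <- V + (h/6)(k1 + 2k2 + 2k3 + k4): V^s = -0.7892, V^t = 2.1704
step 3: k1 = (0.405026, 0.280146), k2 = (0.451639, 0.285533), k3 = (0.451822, 0.283602), k4 = (0.499457, 0.283564); V <- V + (h/6)(k1 + 2k2 + 2k3 + k4): V^s = -0.6386, V^t = 2.2650


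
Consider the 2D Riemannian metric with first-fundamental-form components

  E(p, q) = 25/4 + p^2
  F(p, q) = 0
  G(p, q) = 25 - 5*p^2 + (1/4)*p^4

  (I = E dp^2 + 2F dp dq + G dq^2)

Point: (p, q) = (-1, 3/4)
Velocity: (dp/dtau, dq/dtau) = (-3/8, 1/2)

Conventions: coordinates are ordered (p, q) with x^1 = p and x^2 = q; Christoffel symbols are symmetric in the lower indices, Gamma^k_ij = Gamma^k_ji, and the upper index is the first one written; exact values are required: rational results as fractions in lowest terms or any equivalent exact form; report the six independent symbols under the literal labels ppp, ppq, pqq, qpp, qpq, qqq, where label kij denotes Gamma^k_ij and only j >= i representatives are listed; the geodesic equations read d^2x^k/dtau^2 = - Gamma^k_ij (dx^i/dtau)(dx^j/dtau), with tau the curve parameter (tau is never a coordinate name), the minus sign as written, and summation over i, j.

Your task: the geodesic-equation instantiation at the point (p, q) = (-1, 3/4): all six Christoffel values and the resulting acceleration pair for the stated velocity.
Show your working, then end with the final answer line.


E = 29/4, F = 0, G = 81/4 at the point
E_p = -2, E_q = 0, F_p = 0, F_q = 0, G_p = 9, G_q = 0
EG - F^2 = 2349/16;  g^inv = (16/2349) * [[81/4, 0], [0, 29/4]]
first-kind symbols [ij,l] = (1/2)(d_i g_jl + d_j g_il - d_l g_ij): [pp,p] = E_p/2 = -1, [pp,q] = F_p - E_q/2 = 0, [pq,p] = E_q/2 = 0, [pq,q] = G_p/2 = 9/2, [qq,p] = F_q - G_p/2 = -9/2, [qq,q] = G_q/2 = 0
Gamma^p_ij = (G*[ij,p] - F*[ij,q])/(EG - F^2), Gamma^q_ij = (E*[ij,q] - F*[ij,p])/(EG - F^2)
Gamma_ppp = -4/29, Gamma_ppq = 0, Gamma_pqq = -18/29, Gamma_qpp = 0, Gamma_qpq = 2/9, Gamma_qqq = 0
d^2p/dtau^2 = -(Gamma_ppp*(-3/8)^2 + 2*Gamma_ppq*(-3/8)*(1/2) + Gamma_pqq*(1/2)^2) = 81/464
d^2q/dtau^2 = -(Gamma_qpp*(-3/8)^2 + 2*Gamma_qpq*(-3/8)*(1/2) + Gamma_qqq*(1/2)^2) = 1/12

Answer: Gamma_ppp = -4/29, Gamma_ppq = 0, Gamma_pqq = -18/29, Gamma_qpp = 0, Gamma_qpq = 2/9, Gamma_qqq = 0; accelerations (d^2p/dtau^2, d^2q/dtau^2) = (81/464, 1/12)


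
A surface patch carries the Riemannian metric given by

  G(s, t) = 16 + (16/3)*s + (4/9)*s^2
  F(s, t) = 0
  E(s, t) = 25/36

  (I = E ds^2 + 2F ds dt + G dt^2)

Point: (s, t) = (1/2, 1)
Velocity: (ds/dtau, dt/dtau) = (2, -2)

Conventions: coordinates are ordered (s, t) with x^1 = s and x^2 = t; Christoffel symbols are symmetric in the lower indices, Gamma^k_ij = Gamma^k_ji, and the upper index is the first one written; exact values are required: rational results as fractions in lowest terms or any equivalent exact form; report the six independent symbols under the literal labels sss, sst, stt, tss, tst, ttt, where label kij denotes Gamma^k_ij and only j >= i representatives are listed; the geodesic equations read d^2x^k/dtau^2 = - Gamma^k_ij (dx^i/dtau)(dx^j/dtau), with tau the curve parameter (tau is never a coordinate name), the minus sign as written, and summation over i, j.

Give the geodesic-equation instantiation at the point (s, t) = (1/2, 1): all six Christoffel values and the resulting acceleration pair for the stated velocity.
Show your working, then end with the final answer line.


E = 25/36, F = 0, G = 169/9 at the point
E_s = 0, E_t = 0, F_s = 0, F_t = 0, G_s = 52/9, G_t = 0
EG - F^2 = 4225/324;  g^inv = (324/4225) * [[169/9, 0], [0, 25/36]]
first-kind symbols [ij,l] = (1/2)(d_i g_jl + d_j g_il - d_l g_ij): [ss,s] = E_s/2 = 0, [ss,t] = F_s - E_t/2 = 0, [st,s] = E_t/2 = 0, [st,t] = G_s/2 = 26/9, [tt,s] = F_t - G_s/2 = -26/9, [tt,t] = G_t/2 = 0
Gamma^s_ij = (G*[ij,s] - F*[ij,t])/(EG - F^2), Gamma^t_ij = (E*[ij,t] - F*[ij,s])/(EG - F^2)
Gamma_sss = 0, Gamma_sst = 0, Gamma_stt = -104/25, Gamma_tss = 0, Gamma_tst = 2/13, Gamma_ttt = 0
d^2s/dtau^2 = -(Gamma_sss*(2)^2 + 2*Gamma_sst*(2)*(-2) + Gamma_stt*(-2)^2) = 416/25
d^2t/dtau^2 = -(Gamma_tss*(2)^2 + 2*Gamma_tst*(2)*(-2) + Gamma_ttt*(-2)^2) = 16/13

Answer: Gamma_sss = 0, Gamma_sst = 0, Gamma_stt = -104/25, Gamma_tss = 0, Gamma_tst = 2/13, Gamma_ttt = 0; accelerations (d^2s/dtau^2, d^2t/dtau^2) = (416/25, 16/13)


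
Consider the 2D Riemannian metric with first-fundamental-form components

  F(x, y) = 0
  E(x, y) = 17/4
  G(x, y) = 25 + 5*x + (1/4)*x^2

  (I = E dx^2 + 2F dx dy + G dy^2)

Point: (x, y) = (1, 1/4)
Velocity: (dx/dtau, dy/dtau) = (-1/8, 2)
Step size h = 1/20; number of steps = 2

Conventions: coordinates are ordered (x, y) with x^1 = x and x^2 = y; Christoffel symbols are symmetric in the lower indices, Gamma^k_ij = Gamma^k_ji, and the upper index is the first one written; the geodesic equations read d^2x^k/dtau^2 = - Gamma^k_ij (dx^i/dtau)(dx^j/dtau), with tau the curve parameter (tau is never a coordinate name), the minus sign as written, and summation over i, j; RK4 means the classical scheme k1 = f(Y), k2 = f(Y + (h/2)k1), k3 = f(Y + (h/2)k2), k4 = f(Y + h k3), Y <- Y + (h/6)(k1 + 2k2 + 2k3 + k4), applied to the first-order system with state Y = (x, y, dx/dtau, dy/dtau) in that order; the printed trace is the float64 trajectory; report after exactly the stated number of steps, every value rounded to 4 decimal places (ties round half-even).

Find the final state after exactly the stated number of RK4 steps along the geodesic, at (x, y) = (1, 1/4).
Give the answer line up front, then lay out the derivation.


Answer: x = 1.0004, y = 0.4501, dx/dtau = 0.1340, dy/dtau = 1.9998

f(Y) = (dx/dtau, dy/dtau, -Gamma^x_ij Y'^i Y'^j, -Gamma^y_ij Y'^i Y'^j) with the Gammas evaluated at the stage position; h = 0.050000; intermediate values shown to 6 dp
step 0: x = 1.0000, y = 0.2500, dx/dtau = -0.1250, dy/dtau = 2.0000
step 1:
  k1: at (x, y) = (1.000000, 0.250000), (dx/dtau, dy/dtau) = (-0.125000, 2.000000); Gamma_xxx = 0.000000, Gamma_xxy = 0.000000, Gamma_xyy = -0.647059, Gamma_yxx = 0.000000, Gamma_yxy = 0.090909, Gamma_yyy = 0.000000; k1 = (-0.125000, 2.000000, 2.588235, 0.045455)
  k2: at (x, y) = (0.996875, 0.300000), (dx/dtau, dy/dtau) = (-0.060294, 2.001136); Gamma_xxx = 0.000000, Gamma_xxy = 0.000000, Gamma_xyy = -0.646875, Gamma_yxx = 0.000000, Gamma_yxy = 0.090935, Gamma_yyy = 0.000000; k2 = (-0.060294, 2.001136, 2.590441, 0.021944)
  k3: at (x, y) = (0.998493, 0.300028), (dx/dtau, dy/dtau) = (-0.060239, 2.000549); Gamma_xxx = 0.000000, Gamma_xxy = 0.000000, Gamma_xyy = -0.646970, Gamma_yxx = 0.000000, Gamma_yxy = 0.090922, Gamma_yyy = 0.000000; k3 = (-0.060239, 2.000549, 2.589301, 0.021914)
  k4: at (x, y) = (0.996988, 0.350027), (dx/dtau, dy/dtau) = (0.004465, 2.001096); Gamma_xxx = 0.000000, Gamma_xxy = 0.000000, Gamma_xyy = -0.646882, Gamma_yxx = 0.000000, Gamma_yxy = 0.090934, Gamma_yyy = 0.000000; k4 = (0.004465, 2.001096, 2.590363, -0.001625)
  Y <- Y + (h/6)(k1 + 2k2 + 2k3 + k4): x = 0.9970, y = 0.3500, dx/dtau = 0.0045, dy/dtau = 2.0011
step 2:
  k1: at (x, y) = (0.996987, 0.350037), (dx/dtau, dy/dtau) = (0.004484, 2.001096); Gamma_xxx = 0.000000, Gamma_xxy = 0.000000, Gamma_xyy = -0.646882, Gamma_yxx = 0.000000, Gamma_yxy = 0.090934, Gamma_yyy = 0.000000; k1 = (0.004484, 2.001096, 2.590364, -0.001632)
  k2: at (x, y) = (0.997099, 0.400065), (dx/dtau, dy/dtau) = (0.069243, 2.001055); Gamma_xxx = 0.000000, Gamma_xxy = 0.000000, Gamma_xyy = -0.646888, Gamma_yxx = 0.000000, Gamma_yxy = 0.090933, Gamma_yyy = 0.000000; k2 = (0.069243, 2.001055, 2.590284, -0.025199)
  k3: at (x, y) = (0.998718, 0.400064), (dx/dtau, dy/dtau) = (0.069241, 2.000466); Gamma_xxx = 0.000000, Gamma_xxy = 0.000000, Gamma_xyy = -0.646983, Gamma_yxx = 0.000000, Gamma_yxy = 0.090920, Gamma_yyy = 0.000000; k3 = (0.069241, 2.000466, 2.589140, -0.025187)
  k4: at (x, y) = (1.000449, 0.450061), (dx/dtau, dy/dtau) = (0.133941, 1.999837); Gamma_xxx = 0.000000, Gamma_xxy = 0.000000, Gamma_xyy = -0.647085, Gamma_yxx = 0.000000, Gamma_yxy = 0.090905, Gamma_yyy = 0.000000; k4 = (0.133941, 1.999837, 2.587919, -0.048700)
  Y <- Y + (h/6)(k1 + 2k2 + 2k3 + k4): x = 1.0004, y = 0.4501, dx/dtau = 0.1340, dy/dtau = 1.9998


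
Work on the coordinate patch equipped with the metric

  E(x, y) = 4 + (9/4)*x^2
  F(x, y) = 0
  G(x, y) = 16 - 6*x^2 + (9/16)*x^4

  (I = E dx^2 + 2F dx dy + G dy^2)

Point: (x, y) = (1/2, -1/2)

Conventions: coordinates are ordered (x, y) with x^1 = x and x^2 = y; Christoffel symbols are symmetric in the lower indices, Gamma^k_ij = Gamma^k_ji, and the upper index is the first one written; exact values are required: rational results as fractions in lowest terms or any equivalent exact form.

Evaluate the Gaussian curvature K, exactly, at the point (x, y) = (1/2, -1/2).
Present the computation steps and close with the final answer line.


E = 73/16, F = 0, G = 3721/256, EG - F^2 = 271633/4096 at the point
E_x = 9/4, E_y = 0, F_x = 0, F_y = 0, G_x = -183/32, G_y = 0
E_yy = 0, F_xy = 0, G_xx = -165/16
Apply the Brioschi formula K = (det M1 - det M2)/(EG - F^2)^2 over the derivative matrices of E, F, G.
M1 = [[-E_yy/2 + F_xy - G_xx/2, E_x/2, F_x - E_y/2], [F_y - G_x/2, E, F], [G_y/2, F, G]] = [[165/32, 9/8, 0], [183/64, 73/16, 0], [0, 0, 3721/256]]; det M1 = 19345479/65536
M2 = [[0, E_y/2, G_x/2], [E_y/2, E, F], [G_x/2, F, G]] = [[0, 0, -183/64], [0, 73/16, 0], [-183/64, 0, 3721/256]]; det M2 = -2444697/65536
det M1 - det M2 = 680943/2048; K = 680943/2048 / (271633/4096)^2 = 24576/325069

Answer: K = 24576/325069


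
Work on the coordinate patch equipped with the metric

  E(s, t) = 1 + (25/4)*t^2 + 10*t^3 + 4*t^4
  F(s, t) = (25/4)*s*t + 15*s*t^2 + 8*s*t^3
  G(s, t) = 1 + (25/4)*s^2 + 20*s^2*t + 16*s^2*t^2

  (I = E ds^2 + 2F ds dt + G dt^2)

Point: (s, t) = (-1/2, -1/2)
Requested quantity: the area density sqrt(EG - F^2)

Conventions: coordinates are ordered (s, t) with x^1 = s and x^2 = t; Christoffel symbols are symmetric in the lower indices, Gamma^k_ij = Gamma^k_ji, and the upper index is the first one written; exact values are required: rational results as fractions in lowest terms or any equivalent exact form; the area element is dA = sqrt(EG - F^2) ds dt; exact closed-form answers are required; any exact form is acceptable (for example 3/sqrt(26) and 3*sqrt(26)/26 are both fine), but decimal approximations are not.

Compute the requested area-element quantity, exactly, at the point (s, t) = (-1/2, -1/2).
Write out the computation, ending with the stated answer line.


E = 25/16, F = 3/16, G = 17/16; EG - F^2 = 13/8

Answer: sqrt(EG - F^2) = sqrt(26)/4


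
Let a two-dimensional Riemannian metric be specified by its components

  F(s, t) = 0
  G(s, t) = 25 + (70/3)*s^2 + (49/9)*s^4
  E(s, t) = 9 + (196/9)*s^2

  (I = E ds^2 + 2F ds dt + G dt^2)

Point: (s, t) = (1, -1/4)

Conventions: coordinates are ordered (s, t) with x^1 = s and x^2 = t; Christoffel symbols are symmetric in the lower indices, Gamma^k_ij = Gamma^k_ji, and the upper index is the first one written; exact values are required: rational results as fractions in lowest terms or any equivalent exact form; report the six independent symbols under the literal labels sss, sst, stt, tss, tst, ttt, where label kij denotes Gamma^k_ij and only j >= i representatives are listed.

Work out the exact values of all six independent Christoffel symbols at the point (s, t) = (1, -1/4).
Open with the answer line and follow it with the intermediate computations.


Answer: Gamma_sss = 196/277, Gamma_sst = 0, Gamma_stt = -308/277, Gamma_tss = 0, Gamma_tst = 7/11, Gamma_ttt = 0

E = 277/9, F = 0, G = 484/9 at the point
E_s = 392/9, E_t = 0, F_s = 0, F_t = 0, G_s = 616/9, G_t = 0
EG - F^2 = 134068/81;  g^inv = (81/134068) * [[484/9, 0], [0, 277/9]]
first-kind symbols [ij,l] = (1/2)(d_i g_jl + d_j g_il - d_l g_ij): [ss,s] = E_s/2 = 196/9, [ss,t] = F_s - E_t/2 = 0, [st,s] = E_t/2 = 0, [st,t] = G_s/2 = 308/9, [tt,s] = F_t - G_s/2 = -308/9, [tt,t] = G_t/2 = 0
Gamma^s_ij = (G*[ij,s] - F*[ij,t])/(EG - F^2), Gamma^t_ij = (E*[ij,t] - F*[ij,s])/(EG - F^2)


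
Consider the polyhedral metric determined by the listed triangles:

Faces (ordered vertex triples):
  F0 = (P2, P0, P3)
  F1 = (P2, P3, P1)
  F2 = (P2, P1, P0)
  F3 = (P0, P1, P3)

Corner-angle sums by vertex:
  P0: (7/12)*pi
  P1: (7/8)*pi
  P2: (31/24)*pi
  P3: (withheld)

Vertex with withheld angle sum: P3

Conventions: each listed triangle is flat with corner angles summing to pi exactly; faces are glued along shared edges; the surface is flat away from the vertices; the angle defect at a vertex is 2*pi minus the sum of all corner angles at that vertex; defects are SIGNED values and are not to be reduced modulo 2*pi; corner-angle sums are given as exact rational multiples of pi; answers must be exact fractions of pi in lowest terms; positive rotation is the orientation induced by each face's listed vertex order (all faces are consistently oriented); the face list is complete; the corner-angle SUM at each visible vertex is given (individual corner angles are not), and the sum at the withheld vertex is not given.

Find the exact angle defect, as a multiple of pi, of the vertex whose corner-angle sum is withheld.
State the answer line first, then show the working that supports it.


Answer: defect(P3) = (3/4)*pi

V = 4, E = 6, F = 4; chi = V - E + F = 2
Gauss-Bonnet: total defect = 2*pi*chi = 4*pi; visible defects sum to (13/4)*pi


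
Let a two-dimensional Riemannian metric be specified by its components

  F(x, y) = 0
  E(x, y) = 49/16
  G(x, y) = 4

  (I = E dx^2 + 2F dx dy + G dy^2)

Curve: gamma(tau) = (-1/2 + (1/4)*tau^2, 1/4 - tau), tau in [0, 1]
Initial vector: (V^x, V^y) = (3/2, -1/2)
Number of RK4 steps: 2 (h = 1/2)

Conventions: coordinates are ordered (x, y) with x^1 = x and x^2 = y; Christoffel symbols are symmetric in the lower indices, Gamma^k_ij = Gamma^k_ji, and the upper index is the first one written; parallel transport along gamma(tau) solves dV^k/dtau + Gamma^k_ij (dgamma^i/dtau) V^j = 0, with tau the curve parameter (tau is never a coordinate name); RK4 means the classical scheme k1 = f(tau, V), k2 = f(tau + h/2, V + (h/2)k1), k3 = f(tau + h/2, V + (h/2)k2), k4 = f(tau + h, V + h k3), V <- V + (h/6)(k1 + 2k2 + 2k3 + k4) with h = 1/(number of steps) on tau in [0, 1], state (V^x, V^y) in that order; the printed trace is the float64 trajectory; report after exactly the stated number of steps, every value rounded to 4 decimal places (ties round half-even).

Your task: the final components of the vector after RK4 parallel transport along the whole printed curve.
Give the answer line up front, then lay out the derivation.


Answer: V^x = 1.5000, V^y = -0.5000

gamma'(tau) = ((1/2)*tau, -1); f(tau, V)^k = -Gamma^k_ij(gamma(tau)) gamma'^i(tau) V^j; h = 1/2; intermediate values shown to 6 dp
curve data and Christoffel symbols at the stage parameters:
  tau = 0.000000: gamma = (-0.500000, 0.250000), gamma' = (0.000000, -1.000000); Gamma_xxx = 0.000000, Gamma_xxy = 0.000000, Gamma_xyy = 0.000000, Gamma_yxx = 0.000000, Gamma_yxy = 0.000000, Gamma_yyy = 0.000000
  tau = 0.250000: gamma = (-0.484375, 0.000000), gamma' = (0.125000, -1.000000); Gamma_xxx = 0.000000, Gamma_xxy = 0.000000, Gamma_xyy = 0.000000, Gamma_yxx = 0.000000, Gamma_yxy = 0.000000, Gamma_yyy = 0.000000
  tau = 0.500000: gamma = (-0.437500, -0.250000), gamma' = (0.250000, -1.000000); Gamma_xxx = 0.000000, Gamma_xxy = 0.000000, Gamma_xyy = 0.000000, Gamma_yxx = 0.000000, Gamma_yxy = 0.000000, Gamma_yyy = 0.000000
  tau = 0.750000: gamma = (-0.359375, -0.500000), gamma' = (0.375000, -1.000000); Gamma_xxx = 0.000000, Gamma_xxy = 0.000000, Gamma_xyy = 0.000000, Gamma_yxx = 0.000000, Gamma_yxy = 0.000000, Gamma_yyy = 0.000000
  tau = 1.000000: gamma = (-0.250000, -0.750000), gamma' = (0.500000, -1.000000); Gamma_xxx = 0.000000, Gamma_xxy = 0.000000, Gamma_xyy = 0.000000, Gamma_yxx = 0.000000, Gamma_yxy = 0.000000, Gamma_yyy = 0.000000
step 0: V^x = 1.5000, V^y = -0.5000
step 1: k1 = (0.000000, 0.000000), k2 = (0.000000, 0.000000), k3 = (0.000000, 0.000000), k4 = (0.000000, 0.000000); V <- V + (h/6)(k1 + 2k2 + 2k3 + k4): V^x = 1.5000, V^y = -0.5000
step 2: k1 = (0.000000, 0.000000), k2 = (0.000000, 0.000000), k3 = (0.000000, 0.000000), k4 = (0.000000, 0.000000); V <- V + (h/6)(k1 + 2k2 + 2k3 + k4): V^x = 1.5000, V^y = -0.5000


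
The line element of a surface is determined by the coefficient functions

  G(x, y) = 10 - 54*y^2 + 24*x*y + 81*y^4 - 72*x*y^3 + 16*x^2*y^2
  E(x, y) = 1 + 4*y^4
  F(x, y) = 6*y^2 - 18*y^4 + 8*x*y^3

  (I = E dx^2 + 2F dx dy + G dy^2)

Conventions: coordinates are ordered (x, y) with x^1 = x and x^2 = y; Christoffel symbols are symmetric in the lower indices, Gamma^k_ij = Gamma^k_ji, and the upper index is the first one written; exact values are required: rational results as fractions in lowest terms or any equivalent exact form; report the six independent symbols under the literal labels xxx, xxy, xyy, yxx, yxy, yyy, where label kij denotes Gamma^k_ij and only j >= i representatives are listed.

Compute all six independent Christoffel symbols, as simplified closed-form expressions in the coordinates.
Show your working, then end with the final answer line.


E = 1 + 4*y^4; F = 6*y^2 - 18*y^4 + 8*x*y^3; G = 10 - 54*y^2 + 24*x*y + 81*y^4 - 72*x*y^3 + 16*x^2*y^2
Gamma^k_ij = (1/2) g^{kl} (d_i g_jl + d_j g_il - d_l g_ij), with g^inv = (1/(EG-F^2)) [[G, -F], [-F, E]]
first partials: E_x = 0, E_y = 16*y^3, F_x = 8*y^3, F_y = 12*y - 72*y^3 + 24*x*y^2, G_x = 24*y - 72*y^3 + 32*x*y^2, G_y = -108*y + 24*x + 324*y^3 - 216*x*y^2 + 32*x^2*y
D = EG - F^2 = 10 - 54*y^2 + 24*x*y + 85*y^4 - 72*x*y^3 + 16*x^2*y^2
expanded: Gamma^x_xx = (G E_x - 2F F_x + F E_y)/(2D), Gamma^x_xy = (G E_y - F G_x)/(2D), Gamma^x_yy = (2G F_y - G G_x - F G_y)/(2D), Gamma^y_xx = (2E F_x - E E_y - F E_x)/(2D), Gamma^y_xy = (E G_x - F E_y)/(2D), Gamma^y_yy = (E G_y - 2F F_y + F G_x)/(2D); substitute and cancel common factors

Answer: Gamma_xxx = 0, Gamma_xxy = 8*y^3/(16*x^2*y^2 - 72*x*y^3 + 24*x*y + 85*y^4 - 54*y^2 + 10), Gamma_xyy = (8*x*y^2 - 36*y^3)/(16*x^2*y^2 - 72*x*y^3 + 24*x*y + 85*y^4 - 54*y^2 + 10), Gamma_yxx = 0, Gamma_yxy = (16*x*y^2 - 36*y^3 + 12*y)/(16*x^2*y^2 - 72*x*y^3 + 24*x*y + 85*y^4 - 54*y^2 + 10), Gamma_yyy = (16*x^2*y - 108*x*y^2 + 12*x + 162*y^3 - 54*y)/(16*x^2*y^2 - 72*x*y^3 + 24*x*y + 85*y^4 - 54*y^2 + 10)


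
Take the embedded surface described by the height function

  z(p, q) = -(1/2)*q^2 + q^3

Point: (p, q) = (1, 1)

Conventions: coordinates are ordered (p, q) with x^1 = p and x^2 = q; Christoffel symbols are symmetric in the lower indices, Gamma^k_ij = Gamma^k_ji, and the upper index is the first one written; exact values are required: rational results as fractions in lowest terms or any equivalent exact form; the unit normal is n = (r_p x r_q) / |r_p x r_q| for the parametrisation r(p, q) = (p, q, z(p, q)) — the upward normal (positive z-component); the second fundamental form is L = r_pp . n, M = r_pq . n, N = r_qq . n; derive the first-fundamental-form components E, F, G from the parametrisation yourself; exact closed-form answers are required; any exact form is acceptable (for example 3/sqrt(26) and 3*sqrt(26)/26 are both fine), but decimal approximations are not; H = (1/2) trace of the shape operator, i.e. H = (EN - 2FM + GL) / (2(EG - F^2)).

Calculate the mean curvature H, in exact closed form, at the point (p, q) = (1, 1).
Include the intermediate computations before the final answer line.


z_p = 0, z_q = 2, z_pp = 0, z_pq = 0, z_qq = 5
E = 1, F = 0, G = 5; answer radicand W^2 = 5
unnormalised second-form numerators: l = 0, m = 0, n = 5; L = l/sqrt(5), and similarly M = m/sqrt(W^2), N = n/sqrt(W^2)
H = (E*n - 2*F*m + G*l) / (2*(EG - F^2)*sqrt(W^2)); E*n - 2*F*m + G*l = 5, EG - F^2 = 5, so H = (1/2)/sqrt(5)

Answer: H = sqrt(5)/10
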